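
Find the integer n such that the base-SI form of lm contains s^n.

lm = cd.
The exponent of s is 0.

0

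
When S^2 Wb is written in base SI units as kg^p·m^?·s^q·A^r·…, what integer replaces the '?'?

-2

S = 1/Ω (conductance is reciprocal resistance),
    = kg⁻¹·m⁻²·s³·A².
So S² = kg⁻²·m⁻⁴·s⁶·A⁴.
Wb = V·s (flux: a volt is a weber per second),
    = kg·m²·s⁻²·A⁻¹.
Combining: S²·Wb = (kg⁻²·m⁻⁴·s⁶·A⁴) · (kg·m²·s⁻²·A⁻¹) = kg⁻¹·m⁻²·s⁴·A³.
The exponent of m is -2.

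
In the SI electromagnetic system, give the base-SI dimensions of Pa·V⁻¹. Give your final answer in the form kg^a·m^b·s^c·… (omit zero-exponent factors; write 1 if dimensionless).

m⁻³·s·A

Pa = N/m² (pressure = force per area),
    = kg·m⁻¹·s⁻².
V = W/A (potential = power per current),
    = kg·m²·s⁻³·A⁻¹.
So V⁻¹ = kg⁻¹·m⁻²·s³·A.
Combining: Pa·V⁻¹ = (kg·m⁻¹·s⁻²) · (kg⁻¹·m⁻²·s³·A) = m⁻³·s·A.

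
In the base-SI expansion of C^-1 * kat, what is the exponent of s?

C = A·s = s·A (charge = current × time).
So C⁻¹ = s⁻¹·A⁻¹.
kat = mol/s = s⁻¹·mol (catalytic activity).
Combining: C⁻¹·kat = (s⁻¹·A⁻¹) · (s⁻¹·mol) = s⁻²·A⁻¹·mol.
The exponent of s is -2.

-2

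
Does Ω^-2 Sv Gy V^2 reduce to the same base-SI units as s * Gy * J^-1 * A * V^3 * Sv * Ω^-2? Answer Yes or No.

Yes

Left side:
  Ω = V/A (resistance = voltage per current),
      = kg·m²·s⁻³·A⁻².
  So Ω⁻² = kg⁻²·m⁻⁴·s⁶·A⁴.
  Sv = J/kg (equivalent dose = energy per mass),
      = m²·s⁻².
  Gy = J/kg (absorbed dose = energy per mass),
      = m²·s⁻².
  V = W/A (potential = power per current),
      = kg·m²·s⁻³·A⁻¹.
  So V² = kg²·m⁴·s⁻⁶·A⁻².
  Combining: Ω⁻²·Sv·Gy·V² = (kg⁻²·m⁻⁴·s⁶·A⁴) · (m²·s⁻²) · (m²·s⁻²) · (kg²·m⁴·s⁻⁶·A⁻²) = m⁴·s⁻⁴·A².
Right side:
  Gy = m²·s⁻².
  J = kg·m²·s⁻².
  So J⁻¹ = kg⁻¹·m⁻²·s².
  V = kg·m²·s⁻³·A⁻¹.
  So V³ = kg³·m⁶·s⁻⁹·A⁻³.
  Sv = m²·s⁻².
  Ω = kg·m²·s⁻³·A⁻².
  So Ω⁻² = kg⁻²·m⁻⁴·s⁶·A⁴.
  Combining: s·Gy·J⁻¹·A·V³·Sv·Ω⁻² = s · (m²·s⁻²) · (kg⁻¹·m⁻²·s²) · A · (kg³·m⁶·s⁻⁹·A⁻³) · (m²·s⁻²) · (kg⁻²·m⁻⁴·s⁶·A⁴) = m⁴·s⁻⁴·A².
Both reduce to m⁴·s⁻⁴·A².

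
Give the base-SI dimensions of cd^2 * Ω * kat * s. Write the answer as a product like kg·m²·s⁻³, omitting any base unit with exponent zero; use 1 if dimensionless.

Ω = V/A (resistance = voltage per current),
    = kg·m²·s⁻³·A⁻².
kat = mol/s = s⁻¹·mol (catalytic activity).
Combining: cd²·Ω·kat·s = cd² · (kg·m²·s⁻³·A⁻²) · (s⁻¹·mol) · s = kg·m²·s⁻³·A⁻²·mol·cd².

kg·m²·s⁻³·A⁻²·mol·cd²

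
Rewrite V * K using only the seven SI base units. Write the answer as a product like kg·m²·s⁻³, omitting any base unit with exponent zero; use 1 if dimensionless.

V = kg·m²·s⁻³·A⁻¹.
Combining: V·K = (kg·m²·s⁻³·A⁻¹) · K = kg·m²·s⁻³·A⁻¹·K.

kg·m²·s⁻³·A⁻¹·K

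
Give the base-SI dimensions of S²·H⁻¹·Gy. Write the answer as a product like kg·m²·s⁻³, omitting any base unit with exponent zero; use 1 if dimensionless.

kg⁻³·m⁻⁴·s⁶·A⁶

S = kg⁻¹·m⁻²·s³·A².
So S² = kg⁻²·m⁻⁴·s⁶·A⁴.
H = kg·m²·s⁻²·A⁻².
So H⁻¹ = kg⁻¹·m⁻²·s²·A².
Gy = m²·s⁻².
Combining: S²·H⁻¹·Gy = (kg⁻²·m⁻⁴·s⁶·A⁴) · (kg⁻¹·m⁻²·s²·A²) · (m²·s⁻²) = kg⁻³·m⁻⁴·s⁶·A⁶.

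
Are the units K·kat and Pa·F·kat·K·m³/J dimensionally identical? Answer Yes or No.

No

Left side:
  kat = mol/s = s⁻¹·mol (catalytic activity).
  Combining: K·kat = K · (s⁻¹·mol) = s⁻¹·K·mol.
Right side:
  Pa = N/m² (pressure = force per area),
      = kg·m⁻¹·s⁻².
  J = N·m (work = force × distance),
      = kg·m²·s⁻².
  So J⁻¹ = kg⁻¹·m⁻²·s².
  F = C/V (capacitance = charge per voltage),
      = A·s/(kg·m²·s⁻³·A⁻¹) (substituting C and V),
      = kg⁻¹·m⁻²·s⁴·A².
  kat = mol/s = s⁻¹·mol (catalytic activity).
  Combining: Pa·J⁻¹·F·kat·K·m³ = (kg·m⁻¹·s⁻²) · (kg⁻¹·m⁻²·s²) · (kg⁻¹·m⁻²·s⁴·A²) · (s⁻¹·mol) · K · m³ = kg⁻¹·m⁻²·s³·A²·K·mol.
Left is s⁻¹·K·mol; right is kg⁻¹·m⁻²·s³·A²·K·mol — different.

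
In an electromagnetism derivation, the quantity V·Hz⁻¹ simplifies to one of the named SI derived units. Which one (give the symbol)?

Wb

V = W/A (potential = power per current),
    = kg·m²·s⁻³·A⁻¹.
Hz = 1/s = s⁻¹ (frequency is cycles per second).
So Hz⁻¹ = s.
Combining: V·Hz⁻¹ = (kg·m²·s⁻³·A⁻¹) · s = kg·m²·s⁻²·A⁻¹.
kg·m²·s⁻²·A⁻¹ is the base-SI form of the weber.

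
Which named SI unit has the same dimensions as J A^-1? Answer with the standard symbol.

J = N·m (work = force × distance),
    = kg·m²·s⁻².
Combining: J·A⁻¹ = (kg·m²·s⁻²) · A⁻¹ = kg·m²·s⁻²·A⁻¹.
kg·m²·s⁻²·A⁻¹ is the base-SI form of the weber.

Wb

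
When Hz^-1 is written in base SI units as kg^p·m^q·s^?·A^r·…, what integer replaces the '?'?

1

Hz = 1/s = s⁻¹ (frequency is cycles per second).
So Hz⁻¹ = s.
The exponent of s is 1.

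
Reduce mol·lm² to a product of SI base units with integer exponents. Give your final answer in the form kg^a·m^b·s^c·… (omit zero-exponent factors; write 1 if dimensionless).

mol·cd²

lm = cd·sr = cd (luminous flux; sr is dimensionless).
So lm² = cd².
Combining: mol·lm² = mol · cd² = mol·cd².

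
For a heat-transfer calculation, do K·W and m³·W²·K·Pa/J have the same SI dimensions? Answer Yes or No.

Left side:
  W = J/s (power = energy per time),
      = kg·m²·s⁻³.
  Combining: K·W = K · (kg·m²·s⁻³) = kg·m²·s⁻³·K.
Right side:
  W = J/s (power = energy per time),
      = kg·m²·s⁻³.
  So W² = kg²·m⁴·s⁻⁶.
  J = N·m (work = force × distance),
      = kg·m²·s⁻².
  So J⁻¹ = kg⁻¹·m⁻²·s².
  Pa = N/m² (pressure = force per area),
      = kg·m⁻¹·s⁻².
  Combining: m³·W²·J⁻¹·K·Pa = m³ · (kg²·m⁴·s⁻⁶) · (kg⁻¹·m⁻²·s²) · K · (kg·m⁻¹·s⁻²) = kg²·m⁴·s⁻⁶·K.
Left is kg·m²·s⁻³·K; right is kg²·m⁴·s⁻⁶·K — different.

No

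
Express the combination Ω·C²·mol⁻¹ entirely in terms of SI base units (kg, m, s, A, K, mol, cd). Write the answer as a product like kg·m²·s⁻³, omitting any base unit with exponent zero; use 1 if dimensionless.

kg·m²·s⁻¹·mol⁻¹

Ω = V/A (resistance = voltage per current),
    = kg·m²·s⁻³·A⁻².
C = A·s = s·A (charge = current × time).
So C² = s²·A².
Combining: Ω·C²·mol⁻¹ = (kg·m²·s⁻³·A⁻²) · (s²·A²) · mol⁻¹ = kg·m²·s⁻¹·mol⁻¹.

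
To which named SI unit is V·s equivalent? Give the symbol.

Wb

V = W/A (potential = power per current),
    = kg·m²·s⁻³·A⁻¹.
Combining: V·s = (kg·m²·s⁻³·A⁻¹) · s = kg·m²·s⁻²·A⁻¹.
kg·m²·s⁻²·A⁻¹ is the base-SI form of the weber.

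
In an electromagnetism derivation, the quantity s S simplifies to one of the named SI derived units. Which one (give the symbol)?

F

S = kg⁻¹·m⁻²·s³·A².
Combining: s·S = s · (kg⁻¹·m⁻²·s³·A²) = kg⁻¹·m⁻²·s⁴·A².
kg⁻¹·m⁻²·s⁴·A² is the base-SI form of the farad.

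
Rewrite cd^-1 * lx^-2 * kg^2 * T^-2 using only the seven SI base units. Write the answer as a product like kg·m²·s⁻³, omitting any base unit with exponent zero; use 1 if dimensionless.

m⁴·s⁴·A²·cd⁻³

lx = lm/m² (illuminance = luminous flux per area),
    = m⁻²·cd.
So lx⁻² = m⁴·cd⁻².
T = Wb/m² (flux density = flux per area),
    = kg·s⁻²·A⁻¹.
So T⁻² = kg⁻²·s⁴·A².
Combining: cd⁻¹·lx⁻²·kg²·T⁻² = cd⁻¹ · (m⁴·cd⁻²) · kg² · (kg⁻²·s⁴·A²) = m⁴·s⁴·A²·cd⁻³.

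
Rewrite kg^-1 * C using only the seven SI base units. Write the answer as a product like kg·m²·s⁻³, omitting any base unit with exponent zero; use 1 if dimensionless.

kg⁻¹·s·A

C = A·s = s·A (charge = current × time).
Combining: kg⁻¹·C = kg⁻¹ · (s·A) = kg⁻¹·s·A.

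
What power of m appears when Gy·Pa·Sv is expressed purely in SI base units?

3

Gy = J/kg (absorbed dose = energy per mass),
    = m²·s⁻².
Pa = N/m² (pressure = force per area),
    = kg·m⁻¹·s⁻².
Sv = J/kg (equivalent dose = energy per mass),
    = m²·s⁻².
Combining: Gy·Pa·Sv = (m²·s⁻²) · (kg·m⁻¹·s⁻²) · (m²·s⁻²) = kg·m³·s⁻⁶.
The exponent of m is 3.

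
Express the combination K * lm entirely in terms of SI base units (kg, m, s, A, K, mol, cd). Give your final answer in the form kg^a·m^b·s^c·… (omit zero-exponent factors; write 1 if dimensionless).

K·cd

lm = cd.
Combining: K·lm = K · cd = K·cd.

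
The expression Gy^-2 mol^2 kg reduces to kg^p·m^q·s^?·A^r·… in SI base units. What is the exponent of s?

4

Gy = m²·s⁻².
So Gy⁻² = m⁻⁴·s⁴.
Combining: Gy⁻²·mol²·kg = (m⁻⁴·s⁴) · mol² · kg = kg·m⁻⁴·s⁴·mol².
The exponent of s is 4.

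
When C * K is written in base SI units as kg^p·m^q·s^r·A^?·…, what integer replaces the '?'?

1

C = A·s = s·A (charge = current × time).
Combining: C·K = (s·A) · K = s·A·K.
The exponent of A is 1.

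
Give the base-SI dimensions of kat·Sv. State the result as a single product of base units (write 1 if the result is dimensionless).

kat = mol/s = s⁻¹·mol (catalytic activity).
Sv = J/kg (equivalent dose = energy per mass),
    = m²·s⁻².
Combining: kat·Sv = (s⁻¹·mol) · (m²·s⁻²) = m²·s⁻³·mol.

m²·s⁻³·mol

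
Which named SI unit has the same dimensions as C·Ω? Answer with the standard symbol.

C = A·s = s·A (charge = current × time).
Ω = V/A (resistance = voltage per current),
    = kg·m²·s⁻³·A⁻².
Combining: C·Ω = (s·A) · (kg·m²·s⁻³·A⁻²) = kg·m²·s⁻²·A⁻¹.
kg·m²·s⁻²·A⁻¹ is the base-SI form of the weber.

Wb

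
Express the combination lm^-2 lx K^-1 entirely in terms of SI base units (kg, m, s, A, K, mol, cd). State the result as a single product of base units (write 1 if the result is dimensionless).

lm = cd·sr = cd (luminous flux; sr is dimensionless).
So lm⁻² = cd⁻².
lx = lm/m² (illuminance = luminous flux per area),
    = m⁻²·cd.
Combining: lm⁻²·lx·K⁻¹ = cd⁻² · (m⁻²·cd) · K⁻¹ = m⁻²·K⁻¹·cd⁻¹.

m⁻²·K⁻¹·cd⁻¹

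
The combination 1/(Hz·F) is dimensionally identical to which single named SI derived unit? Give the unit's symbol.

Ω

Hz = 1/s = s⁻¹ (frequency is cycles per second).
So Hz⁻¹ = s.
F = C/V (capacitance = charge per voltage),
    = A·s/(kg·m²·s⁻³·A⁻¹) (substituting C and V),
    = kg⁻¹·m⁻²·s⁴·A².
So F⁻¹ = kg·m²·s⁻⁴·A⁻².
Combining: Hz⁻¹·F⁻¹ = s · (kg·m²·s⁻⁴·A⁻²) = kg·m²·s⁻³·A⁻².
kg·m²·s⁻³·A⁻² is the base-SI form of the ohm.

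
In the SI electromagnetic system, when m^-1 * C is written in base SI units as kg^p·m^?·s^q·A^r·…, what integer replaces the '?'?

C = A·s = s·A (charge = current × time).
Combining: m⁻¹·C = m⁻¹ · (s·A) = m⁻¹·s·A.
The exponent of m is -1.

-1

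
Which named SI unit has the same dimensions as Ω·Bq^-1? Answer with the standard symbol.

Ω = kg·m²·s⁻³·A⁻².
Bq = s⁻¹.
So Bq⁻¹ = s.
Combining: Ω·Bq⁻¹ = (kg·m²·s⁻³·A⁻²) · s = kg·m²·s⁻²·A⁻².
kg·m²·s⁻²·A⁻² is the base-SI form of the henry.

H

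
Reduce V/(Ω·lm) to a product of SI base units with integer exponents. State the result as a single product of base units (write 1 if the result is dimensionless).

Ω = kg·m²·s⁻³·A⁻².
So Ω⁻¹ = kg⁻¹·m⁻²·s³·A².
V = kg·m²·s⁻³·A⁻¹.
lm = cd.
So lm⁻¹ = cd⁻¹.
Combining: Ω⁻¹·V·lm⁻¹ = (kg⁻¹·m⁻²·s³·A²) · (kg·m²·s⁻³·A⁻¹) · cd⁻¹ = A·cd⁻¹.

A·cd⁻¹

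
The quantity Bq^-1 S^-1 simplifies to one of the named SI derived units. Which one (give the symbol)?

Bq = 1/s = s⁻¹ (activity is decays per second).
So Bq⁻¹ = s.
S = 1/Ω (conductance is reciprocal resistance),
    = kg⁻¹·m⁻²·s³·A².
So S⁻¹ = kg·m²·s⁻³·A⁻².
Combining: Bq⁻¹·S⁻¹ = s · (kg·m²·s⁻³·A⁻²) = kg·m²·s⁻²·A⁻².
kg·m²·s⁻²·A⁻² is the base-SI form of the henry.

H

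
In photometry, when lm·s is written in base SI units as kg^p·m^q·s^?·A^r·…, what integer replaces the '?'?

1

lm = cd.
Combining: lm·s = cd · s = s·cd.
The exponent of s is 1.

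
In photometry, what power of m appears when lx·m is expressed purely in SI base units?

lx = lm/m² (illuminance = luminous flux per area),
    = m⁻²·cd.
Combining: lx·m = (m⁻²·cd) · m = m⁻¹·cd.
The exponent of m is -1.

-1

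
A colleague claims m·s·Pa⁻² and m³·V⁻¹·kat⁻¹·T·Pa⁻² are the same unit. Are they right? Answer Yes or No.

No

Left side:
  Pa = N/m² (pressure = force per area),
      = kg·m⁻¹·s⁻².
  So Pa⁻² = kg⁻²·m²·s⁴.
  Combining: m·s·Pa⁻² = m · s · (kg⁻²·m²·s⁴) = kg⁻²·m³·s⁵.
Right side:
  V = W/A (potential = power per current),
      = kg·m²·s⁻³·A⁻¹.
  So V⁻¹ = kg⁻¹·m⁻²·s³·A.
  kat = mol/s = s⁻¹·mol (catalytic activity).
  So kat⁻¹ = s·mol⁻¹.
  T = Wb/m² (flux density = flux per area),
      = kg·s⁻²·A⁻¹.
  Pa = N/m² (pressure = force per area),
      = kg·m⁻¹·s⁻².
  So Pa⁻² = kg⁻²·m²·s⁴.
  Combining: m³·V⁻¹·kat⁻¹·T·Pa⁻² = m³ · (kg⁻¹·m⁻²·s³·A) · (s·mol⁻¹) · (kg·s⁻²·A⁻¹) · (kg⁻²·m²·s⁴) = kg⁻²·m³·s⁶·mol⁻¹.
Left is kg⁻²·m³·s⁵; right is kg⁻²·m³·s⁶·mol⁻¹ — different.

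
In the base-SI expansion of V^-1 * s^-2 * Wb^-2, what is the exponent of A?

3

V = W/A (potential = power per current),
    = kg·m²·s⁻³·A⁻¹.
So V⁻¹ = kg⁻¹·m⁻²·s³·A.
Wb = V·s (flux: a volt is a weber per second),
    = kg·m²·s⁻²·A⁻¹.
So Wb⁻² = kg⁻²·m⁻⁴·s⁴·A².
Combining: V⁻¹·s⁻²·Wb⁻² = (kg⁻¹·m⁻²·s³·A) · s⁻² · (kg⁻²·m⁻⁴·s⁴·A²) = kg⁻³·m⁻⁶·s⁵·A³.
The exponent of A is 3.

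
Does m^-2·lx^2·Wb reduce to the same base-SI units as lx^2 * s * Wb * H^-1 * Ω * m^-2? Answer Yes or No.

Yes

Left side:
  lx = lm/m² (illuminance = luminous flux per area),
      = m⁻²·cd.
  So lx² = m⁻⁴·cd².
  Wb = V·s (flux: a volt is a weber per second),
      = kg·m²·s⁻²·A⁻¹.
  Combining: m⁻²·lx²·Wb = m⁻² · (m⁻⁴·cd²) · (kg·m²·s⁻²·A⁻¹) = kg·m⁻⁴·s⁻²·A⁻¹·cd².
Right side:
  lx = lm/m² (illuminance = luminous flux per area),
      = m⁻²·cd.
  So lx² = m⁻⁴·cd².
  Wb = V·s (flux: a volt is a weber per second),
      = kg·m²·s⁻²·A⁻¹.
  H = Wb/A (inductance = flux per current),
      = kg·m²·s⁻²·A⁻².
  So H⁻¹ = kg⁻¹·m⁻²·s²·A².
  Ω = V/A (resistance = voltage per current),
      = kg·m²·s⁻³·A⁻².
  Combining: lx²·s·Wb·H⁻¹·Ω·m⁻² = (m⁻⁴·cd²) · s · (kg·m²·s⁻²·A⁻¹) · (kg⁻¹·m⁻²·s²·A²) · (kg·m²·s⁻³·A⁻²) · m⁻² = kg·m⁻⁴·s⁻²·A⁻¹·cd².
Both reduce to kg·m⁻⁴·s⁻²·A⁻¹·cd².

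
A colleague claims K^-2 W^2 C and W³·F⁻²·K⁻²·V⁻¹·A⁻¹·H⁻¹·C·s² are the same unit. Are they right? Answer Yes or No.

Left side:
  W = J/s (power = energy per time),
      = kg·m²·s⁻³.
  So W² = kg²·m⁴·s⁻⁶.
  C = A·s = s·A (charge = current × time).
  Combining: K⁻²·W²·C = K⁻² · (kg²·m⁴·s⁻⁶) · (s·A) = kg²·m⁴·s⁻⁵·A·K⁻².
Right side:
  W = J/s (power = energy per time),
      = kg·m²·s⁻³.
  So W³ = kg³·m⁶·s⁻⁹.
  F = C/V (capacitance = charge per voltage),
      = A·s/(kg·m²·s⁻³·A⁻¹) (substituting C and V),
      = kg⁻¹·m⁻²·s⁴·A².
  So F⁻² = kg²·m⁴·s⁻⁸·A⁻⁴.
  V = W/A (potential = power per current),
      = kg·m²·s⁻³·A⁻¹.
  So V⁻¹ = kg⁻¹·m⁻²·s³·A.
  H = Wb/A (inductance = flux per current),
      = kg·m²·s⁻²·A⁻².
  So H⁻¹ = kg⁻¹·m⁻²·s²·A².
  C = A·s = s·A (charge = current × time).
  Combining: W³·F⁻²·K⁻²·V⁻¹·A⁻¹·H⁻¹·C·s² = (kg³·m⁶·s⁻⁹) · (kg²·m⁴·s⁻⁸·A⁻⁴) · K⁻² · (kg⁻¹·m⁻²·s³·A) · A⁻¹ · (kg⁻¹·m⁻²·s²·A²) · (s·A) · s² = kg³·m⁶·s⁻⁹·A⁻¹·K⁻².
Left is kg²·m⁴·s⁻⁵·A·K⁻²; right is kg³·m⁶·s⁻⁹·A⁻¹·K⁻² — different.

No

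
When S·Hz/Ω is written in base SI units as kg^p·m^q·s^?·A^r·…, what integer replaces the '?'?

5

Ω = V/A (resistance = voltage per current),
    = kg·m²·s⁻³·A⁻².
So Ω⁻¹ = kg⁻¹·m⁻²·s³·A².
S = 1/Ω (conductance is reciprocal resistance),
    = kg⁻¹·m⁻²·s³·A².
Hz = 1/s = s⁻¹ (frequency is cycles per second).
Combining: Ω⁻¹·S·Hz = (kg⁻¹·m⁻²·s³·A²) · (kg⁻¹·m⁻²·s³·A²) · s⁻¹ = kg⁻²·m⁻⁴·s⁵·A⁴.
The exponent of s is 5.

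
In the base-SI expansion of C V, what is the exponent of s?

-2

C = A·s = s·A (charge = current × time).
V = W/A (potential = power per current),
    = kg·m²·s⁻³·A⁻¹.
Combining: C·V = (s·A) · (kg·m²·s⁻³·A⁻¹) = kg·m²·s⁻².
The exponent of s is -2.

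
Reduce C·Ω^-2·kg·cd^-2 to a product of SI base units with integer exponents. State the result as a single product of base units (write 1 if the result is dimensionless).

kg⁻¹·m⁻⁴·s⁷·A⁵·cd⁻²

C = s·A.
Ω = kg·m²·s⁻³·A⁻².
So Ω⁻² = kg⁻²·m⁻⁴·s⁶·A⁴.
Combining: C·Ω⁻²·kg·cd⁻² = (s·A) · (kg⁻²·m⁻⁴·s⁶·A⁴) · kg · cd⁻² = kg⁻¹·m⁻⁴·s⁷·A⁵·cd⁻².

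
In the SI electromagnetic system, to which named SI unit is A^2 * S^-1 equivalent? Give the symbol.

S = kg⁻¹·m⁻²·s³·A².
So S⁻¹ = kg·m²·s⁻³·A⁻².
Combining: A²·S⁻¹ = A² · (kg·m²·s⁻³·A⁻²) = kg·m²·s⁻³.
kg·m²·s⁻³ is the base-SI form of the watt.

W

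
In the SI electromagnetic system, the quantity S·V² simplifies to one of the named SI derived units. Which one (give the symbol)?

W

S = kg⁻¹·m⁻²·s³·A².
V = kg·m²·s⁻³·A⁻¹.
So V² = kg²·m⁴·s⁻⁶·A⁻².
Combining: S·V² = (kg⁻¹·m⁻²·s³·A²) · (kg²·m⁴·s⁻⁶·A⁻²) = kg·m²·s⁻³.
kg·m²·s⁻³ is the base-SI form of the watt.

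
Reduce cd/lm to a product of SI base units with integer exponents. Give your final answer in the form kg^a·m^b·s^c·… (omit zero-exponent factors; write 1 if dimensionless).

lm = cd·sr = cd (luminous flux; sr is dimensionless).
So lm⁻¹ = cd⁻¹.
Combining: cd·lm⁻¹ = cd · cd⁻¹ = 1.

1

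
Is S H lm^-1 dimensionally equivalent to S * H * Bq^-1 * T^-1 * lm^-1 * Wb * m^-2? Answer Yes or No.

No

Left side:
  S = 1/Ω (conductance is reciprocal resistance),
      = kg⁻¹·m⁻²·s³·A².
  H = Wb/A (inductance = flux per current),
      = kg·m²·s⁻²·A⁻².
  lm = cd·sr = cd (luminous flux; sr is dimensionless).
  So lm⁻¹ = cd⁻¹.
  Combining: S·H·lm⁻¹ = (kg⁻¹·m⁻²·s³·A²) · (kg·m²·s⁻²·A⁻²) · cd⁻¹ = s·cd⁻¹.
Right side:
  S = kg⁻¹·m⁻²·s³·A².
  H = kg·m²·s⁻²·A⁻².
  Bq = s⁻¹.
  So Bq⁻¹ = s.
  T = kg·s⁻²·A⁻¹.
  So T⁻¹ = kg⁻¹·s²·A.
  lm = cd.
  So lm⁻¹ = cd⁻¹.
  Wb = kg·m²·s⁻²·A⁻¹.
  Combining: S·H·Bq⁻¹·T⁻¹·lm⁻¹·Wb·m⁻² = (kg⁻¹·m⁻²·s³·A²) · (kg·m²·s⁻²·A⁻²) · s · (kg⁻¹·s²·A) · cd⁻¹ · (kg·m²·s⁻²·A⁻¹) · m⁻² = s²·cd⁻¹.
Left is s·cd⁻¹; right is s²·cd⁻¹ — different.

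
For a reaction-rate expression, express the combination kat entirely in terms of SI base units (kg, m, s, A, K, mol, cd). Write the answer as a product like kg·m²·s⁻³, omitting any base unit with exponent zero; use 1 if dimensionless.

kat = mol/s = s⁻¹·mol (catalytic activity).

s⁻¹·mol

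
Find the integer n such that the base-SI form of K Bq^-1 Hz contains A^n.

0

Bq = 1/s = s⁻¹ (activity is decays per second).
So Bq⁻¹ = s.
Hz = 1/s = s⁻¹ (frequency is cycles per second).
Combining: K·Bq⁻¹·Hz = K · s · s⁻¹ = K.
The exponent of A is 0.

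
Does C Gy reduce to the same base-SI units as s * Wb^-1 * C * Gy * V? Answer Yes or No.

Yes

Left side:
  C = A·s = s·A (charge = current × time).
  Gy = J/kg (absorbed dose = energy per mass),
      = m²·s⁻².
  Combining: C·Gy = (s·A) · (m²·s⁻²) = m²·s⁻¹·A.
Right side:
  Wb = V·s (flux: a volt is a weber per second),
      = kg·m²·s⁻²·A⁻¹.
  So Wb⁻¹ = kg⁻¹·m⁻²·s²·A.
  C = A·s = s·A (charge = current × time).
  Gy = J/kg (absorbed dose = energy per mass),
      = m²·s⁻².
  V = W/A (potential = power per current),
      = kg·m²·s⁻³·A⁻¹.
  Combining: s·Wb⁻¹·C·Gy·V = s · (kg⁻¹·m⁻²·s²·A) · (s·A) · (m²·s⁻²) · (kg·m²·s⁻³·A⁻¹) = m²·s⁻¹·A.
Both reduce to m²·s⁻¹·A.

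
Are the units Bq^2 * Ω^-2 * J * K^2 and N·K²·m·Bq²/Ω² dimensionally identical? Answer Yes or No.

Left side:
  Bq = 1/s = s⁻¹ (activity is decays per second).
  So Bq² = s⁻².
  Ω = V/A (resistance = voltage per current),
      = kg·m²·s⁻³·A⁻².
  So Ω⁻² = kg⁻²·m⁻⁴·s⁶·A⁴.
  J = N·m (work = force × distance),
      = kg·m²·s⁻².
  Combining: Bq²·Ω⁻²·J·K² = s⁻² · (kg⁻²·m⁻⁴·s⁶·A⁴) · (kg·m²·s⁻²) · K² = kg⁻¹·m⁻²·s²·A⁴·K².
Right side:
  N = kg·m·s⁻².
  Ω = kg·m²·s⁻³·A⁻².
  So Ω⁻² = kg⁻²·m⁻⁴·s⁶·A⁴.
  Bq = s⁻¹.
  So Bq² = s⁻².
  Combining: N·Ω⁻²·K²·m·Bq² = (kg·m·s⁻²) · (kg⁻²·m⁻⁴·s⁶·A⁴) · K² · m · s⁻² = kg⁻¹·m⁻²·s²·A⁴·K².
Both reduce to kg⁻¹·m⁻²·s²·A⁴·K².

Yes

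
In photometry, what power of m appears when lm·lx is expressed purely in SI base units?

-2

lm = cd.
lx = m⁻²·cd.
Combining: lm·lx = cd · (m⁻²·cd) = m⁻²·cd².
The exponent of m is -2.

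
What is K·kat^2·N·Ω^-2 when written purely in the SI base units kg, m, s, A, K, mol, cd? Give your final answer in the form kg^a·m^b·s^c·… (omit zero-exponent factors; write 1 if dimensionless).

kat = s⁻¹·mol.
So kat² = s⁻²·mol².
N = kg·m·s⁻².
Ω = kg·m²·s⁻³·A⁻².
So Ω⁻² = kg⁻²·m⁻⁴·s⁶·A⁴.
Combining: K·kat²·N·Ω⁻² = K · (s⁻²·mol²) · (kg·m·s⁻²) · (kg⁻²·m⁻⁴·s⁶·A⁴) = kg⁻¹·m⁻³·s²·A⁴·K·mol².

kg⁻¹·m⁻³·s²·A⁴·K·mol²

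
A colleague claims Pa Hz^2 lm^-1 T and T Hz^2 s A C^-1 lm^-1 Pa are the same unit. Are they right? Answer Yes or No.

Left side:
  Pa = kg·m⁻¹·s⁻².
  Hz = s⁻¹.
  So Hz² = s⁻².
  lm = cd.
  So lm⁻¹ = cd⁻¹.
  T = kg·s⁻²·A⁻¹.
  Combining: Pa·Hz²·lm⁻¹·T = (kg·m⁻¹·s⁻²) · s⁻² · cd⁻¹ · (kg·s⁻²·A⁻¹) = kg²·m⁻¹·s⁻⁶·A⁻¹·cd⁻¹.
Right side:
  T = Wb/m² (flux density = flux per area),
      = kg·s⁻²·A⁻¹.
  Hz = 1/s = s⁻¹ (frequency is cycles per second).
  So Hz² = s⁻².
  C = A·s = s·A (charge = current × time).
  So C⁻¹ = s⁻¹·A⁻¹.
  lm = cd·sr = cd (luminous flux; sr is dimensionless).
  So lm⁻¹ = cd⁻¹.
  Pa = N/m² (pressure = force per area),
      = kg·m⁻¹·s⁻².
  Combining: T·Hz²·s·A·C⁻¹·lm⁻¹·Pa = (kg·s⁻²·A⁻¹) · s⁻² · s · A · (s⁻¹·A⁻¹) · cd⁻¹ · (kg·m⁻¹·s⁻²) = kg²·m⁻¹·s⁻⁶·A⁻¹·cd⁻¹.
Both reduce to kg²·m⁻¹·s⁻⁶·A⁻¹·cd⁻¹.

Yes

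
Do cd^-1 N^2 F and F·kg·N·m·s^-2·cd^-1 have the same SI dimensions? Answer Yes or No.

Left side:
  N = kg·m/s² = kg·m·s⁻² (force = mass × acceleration).
  So N² = kg²·m²·s⁻⁴.
  F = C/V (capacitance = charge per voltage),
      = A·s/(kg·m²·s⁻³·A⁻¹) (substituting C and V),
      = kg⁻¹·m⁻²·s⁴·A².
  Combining: cd⁻¹·N²·F = cd⁻¹ · (kg²·m²·s⁻⁴) · (kg⁻¹·m⁻²·s⁴·A²) = kg·A²·cd⁻¹.
Right side:
  F = C/V (capacitance = charge per voltage),
      = A·s/(kg·m²·s⁻³·A⁻¹) (substituting C and V),
      = kg⁻¹·m⁻²·s⁴·A².
  N = kg·m/s² = kg·m·s⁻² (force = mass × acceleration).
  Combining: F·kg·N·m·s⁻²·cd⁻¹ = (kg⁻¹·m⁻²·s⁴·A²) · kg · (kg·m·s⁻²) · m · s⁻² · cd⁻¹ = kg·A²·cd⁻¹.
Both reduce to kg·A²·cd⁻¹.

Yes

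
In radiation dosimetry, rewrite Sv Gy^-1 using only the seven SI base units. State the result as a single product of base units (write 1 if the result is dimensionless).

Sv = J/kg (equivalent dose = energy per mass),
    = m²·s⁻².
Gy = J/kg (absorbed dose = energy per mass),
    = m²·s⁻².
So Gy⁻¹ = m⁻²·s².
Combining: Sv·Gy⁻¹ = (m²·s⁻²) · (m⁻²·s²) = 1.

1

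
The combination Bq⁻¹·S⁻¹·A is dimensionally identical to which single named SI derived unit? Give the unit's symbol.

Wb

Bq = s⁻¹.
So Bq⁻¹ = s.
S = kg⁻¹·m⁻²·s³·A².
So S⁻¹ = kg·m²·s⁻³·A⁻².
Combining: Bq⁻¹·S⁻¹·A = s · (kg·m²·s⁻³·A⁻²) · A = kg·m²·s⁻²·A⁻¹.
kg·m²·s⁻²·A⁻¹ is the base-SI form of the weber.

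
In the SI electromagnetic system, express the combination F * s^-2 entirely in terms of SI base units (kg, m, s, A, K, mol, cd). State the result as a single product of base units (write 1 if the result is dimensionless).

F = kg⁻¹·m⁻²·s⁴·A².
Combining: F·s⁻² = (kg⁻¹·m⁻²·s⁴·A²) · s⁻² = kg⁻¹·m⁻²·s²·A².

kg⁻¹·m⁻²·s²·A²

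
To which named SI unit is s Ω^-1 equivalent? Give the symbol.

F

Ω = V/A (resistance = voltage per current),
    = kg·m²·s⁻³·A⁻².
So Ω⁻¹ = kg⁻¹·m⁻²·s³·A².
Combining: s·Ω⁻¹ = s · (kg⁻¹·m⁻²·s³·A²) = kg⁻¹·m⁻²·s⁴·A².
kg⁻¹·m⁻²·s⁴·A² is the base-SI form of the farad.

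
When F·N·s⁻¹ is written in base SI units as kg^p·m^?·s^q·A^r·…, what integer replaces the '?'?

F = kg⁻¹·m⁻²·s⁴·A².
N = kg·m·s⁻².
Combining: F·N·s⁻¹ = (kg⁻¹·m⁻²·s⁴·A²) · (kg·m·s⁻²) · s⁻¹ = m⁻¹·s·A².
The exponent of m is -1.

-1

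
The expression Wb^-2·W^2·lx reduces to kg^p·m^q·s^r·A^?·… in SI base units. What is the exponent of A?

Wb = V·s (flux: a volt is a weber per second),
    = kg·m²·s⁻²·A⁻¹.
So Wb⁻² = kg⁻²·m⁻⁴·s⁴·A².
W = J/s (power = energy per time),
    = kg·m²·s⁻³.
So W² = kg²·m⁴·s⁻⁶.
lx = lm/m² (illuminance = luminous flux per area),
    = m⁻²·cd.
Combining: Wb⁻²·W²·lx = (kg⁻²·m⁻⁴·s⁴·A²) · (kg²·m⁴·s⁻⁶) · (m⁻²·cd) = m⁻²·s⁻²·A²·cd.
The exponent of A is 2.

2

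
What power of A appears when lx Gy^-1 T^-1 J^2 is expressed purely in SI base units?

1

lx = m⁻²·cd.
Gy = m²·s⁻².
So Gy⁻¹ = m⁻²·s².
T = kg·s⁻²·A⁻¹.
So T⁻¹ = kg⁻¹·s²·A.
J = kg·m²·s⁻².
So J² = kg²·m⁴·s⁻⁴.
Combining: lx·Gy⁻¹·T⁻¹·J² = (m⁻²·cd) · (m⁻²·s²) · (kg⁻¹·s²·A) · (kg²·m⁴·s⁻⁴) = kg·A·cd.
The exponent of A is 1.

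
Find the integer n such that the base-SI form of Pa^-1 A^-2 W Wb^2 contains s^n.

Pa = N/m² (pressure = force per area),
    = kg·m⁻¹·s⁻².
So Pa⁻¹ = kg⁻¹·m·s².
W = J/s (power = energy per time),
    = kg·m²·s⁻³.
Wb = V·s (flux: a volt is a weber per second),
    = kg·m²·s⁻²·A⁻¹.
So Wb² = kg²·m⁴·s⁻⁴·A⁻².
Combining: Pa⁻¹·A⁻²·W·Wb² = (kg⁻¹·m·s²) · A⁻² · (kg·m²·s⁻³) · (kg²·m⁴·s⁻⁴·A⁻²) = kg²·m⁷·s⁻⁵·A⁻⁴.
The exponent of s is -5.

-5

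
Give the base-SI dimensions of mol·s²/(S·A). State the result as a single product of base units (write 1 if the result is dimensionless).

kg·m²·s⁻¹·A⁻³·mol

S = kg⁻¹·m⁻²·s³·A².
So S⁻¹ = kg·m²·s⁻³·A⁻².
Combining: mol·S⁻¹·s²·A⁻¹ = mol · (kg·m²·s⁻³·A⁻²) · s² · A⁻¹ = kg·m²·s⁻¹·A⁻³·mol.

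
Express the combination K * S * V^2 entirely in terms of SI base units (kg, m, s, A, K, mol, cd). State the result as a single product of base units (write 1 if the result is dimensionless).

kg·m²·s⁻³·K

S = 1/Ω (conductance is reciprocal resistance),
    = kg⁻¹·m⁻²·s³·A².
V = W/A (potential = power per current),
    = kg·m²·s⁻³·A⁻¹.
So V² = kg²·m⁴·s⁻⁶·A⁻².
Combining: K·S·V² = K · (kg⁻¹·m⁻²·s³·A²) · (kg²·m⁴·s⁻⁶·A⁻²) = kg·m²·s⁻³·K.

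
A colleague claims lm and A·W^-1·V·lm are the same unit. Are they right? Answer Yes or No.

Left side:
  lm = cd·sr = cd (luminous flux; sr is dimensionless).
Right side:
  W = J/s (power = energy per time),
      = kg·m²·s⁻³.
  So W⁻¹ = kg⁻¹·m⁻²·s³.
  V = W/A (potential = power per current),
      = kg·m²·s⁻³·A⁻¹.
  lm = cd·sr = cd (luminous flux; sr is dimensionless).
  Combining: A·W⁻¹·V·lm = A · (kg⁻¹·m⁻²·s³) · (kg·m²·s⁻³·A⁻¹) · cd = cd.
Both reduce to cd.

Yes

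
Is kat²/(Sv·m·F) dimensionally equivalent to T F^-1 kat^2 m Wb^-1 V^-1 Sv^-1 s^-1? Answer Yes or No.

Left side:
  Sv = m²·s⁻².
  So Sv⁻¹ = m⁻²·s².
  kat = s⁻¹·mol.
  So kat² = s⁻²·mol².
  F = kg⁻¹·m⁻²·s⁴·A².
  So F⁻¹ = kg·m²·s⁻⁴·A⁻².
  Combining: Sv⁻¹·m⁻¹·kat²·F⁻¹ = (m⁻²·s²) · m⁻¹ · (s⁻²·mol²) · (kg·m²·s⁻⁴·A⁻²) = kg·m⁻¹·s⁻⁴·A⁻²·mol².
Right side:
  T = Wb/m² (flux density = flux per area),
      = kg·s⁻²·A⁻¹.
  F = C/V (capacitance = charge per voltage),
      = A·s/(kg·m²·s⁻³·A⁻¹) (substituting C and V),
      = kg⁻¹·m⁻²·s⁴·A².
  So F⁻¹ = kg·m²·s⁻⁴·A⁻².
  kat = mol/s = s⁻¹·mol (catalytic activity).
  So kat² = s⁻²·mol².
  Wb = V·s (flux: a volt is a weber per second),
      = kg·m²·s⁻²·A⁻¹.
  So Wb⁻¹ = kg⁻¹·m⁻²·s²·A.
  V = W/A (potential = power per current),
      = kg·m²·s⁻³·A⁻¹.
  So V⁻¹ = kg⁻¹·m⁻²·s³·A.
  Sv = J/kg (equivalent dose = energy per mass),
      = m²·s⁻².
  So Sv⁻¹ = m⁻²·s².
  Combining: T·F⁻¹·kat²·m·Wb⁻¹·V⁻¹·Sv⁻¹·s⁻¹ = (kg·s⁻²·A⁻¹) · (kg·m²·s⁻⁴·A⁻²) · (s⁻²·mol²) · m · (kg⁻¹·m⁻²·s²·A) · (kg⁻¹·m⁻²·s³·A) · (m⁻²·s²) · s⁻¹ = m⁻³·s⁻²·A⁻¹·mol².
Left is kg·m⁻¹·s⁻⁴·A⁻²·mol²; right is m⁻³·s⁻²·A⁻¹·mol² — different.

No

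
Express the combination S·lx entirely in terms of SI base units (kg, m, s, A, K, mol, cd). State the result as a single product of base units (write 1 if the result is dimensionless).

kg⁻¹·m⁻⁴·s³·A²·cd

S = 1/Ω (conductance is reciprocal resistance),
    = kg⁻¹·m⁻²·s³·A².
lx = lm/m² (illuminance = luminous flux per area),
    = m⁻²·cd.
Combining: S·lx = (kg⁻¹·m⁻²·s³·A²) · (m⁻²·cd) = kg⁻¹·m⁻⁴·s³·A²·cd.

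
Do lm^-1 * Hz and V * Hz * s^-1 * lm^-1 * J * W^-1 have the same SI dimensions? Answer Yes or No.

No

Left side:
  lm = cd.
  So lm⁻¹ = cd⁻¹.
  Hz = s⁻¹.
  Combining: lm⁻¹·Hz = cd⁻¹ · s⁻¹ = s⁻¹·cd⁻¹.
Right side:
  V = W/A (potential = power per current),
      = kg·m²·s⁻³·A⁻¹.
  Hz = 1/s = s⁻¹ (frequency is cycles per second).
  lm = cd·sr = cd (luminous flux; sr is dimensionless).
  So lm⁻¹ = cd⁻¹.
  J = N·m (work = force × distance),
      = kg·m²·s⁻².
  W = J/s (power = energy per time),
      = kg·m²·s⁻³.
  So W⁻¹ = kg⁻¹·m⁻²·s³.
  Combining: V·Hz·s⁻¹·lm⁻¹·J·W⁻¹ = (kg·m²·s⁻³·A⁻¹) · s⁻¹ · s⁻¹ · cd⁻¹ · (kg·m²·s⁻²) · (kg⁻¹·m⁻²·s³) = kg·m²·s⁻⁴·A⁻¹·cd⁻¹.
Left is s⁻¹·cd⁻¹; right is kg·m²·s⁻⁴·A⁻¹·cd⁻¹ — different.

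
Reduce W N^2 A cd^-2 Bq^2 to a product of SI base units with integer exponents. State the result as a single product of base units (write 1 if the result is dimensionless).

W = J/s (power = energy per time),
    = kg·m²·s⁻³.
N = kg·m/s² = kg·m·s⁻² (force = mass × acceleration).
So N² = kg²·m²·s⁻⁴.
Bq = 1/s = s⁻¹ (activity is decays per second).
So Bq² = s⁻².
Combining: W·N²·A·cd⁻²·Bq² = (kg·m²·s⁻³) · (kg²·m²·s⁻⁴) · A · cd⁻² · s⁻² = kg³·m⁴·s⁻⁹·A·cd⁻².

kg³·m⁴·s⁻⁹·A·cd⁻²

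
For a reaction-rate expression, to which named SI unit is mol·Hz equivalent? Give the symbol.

Hz = 1/s = s⁻¹ (frequency is cycles per second).
Combining: mol·Hz = mol · s⁻¹ = s⁻¹·mol.
s⁻¹·mol is the base-SI form of the katal.

kat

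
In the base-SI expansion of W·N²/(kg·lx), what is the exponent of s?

W = J/s (power = energy per time),
    = kg·m²·s⁻³.
lx = lm/m² (illuminance = luminous flux per area),
    = m⁻²·cd.
So lx⁻¹ = m²·cd⁻¹.
N = kg·m/s² = kg·m·s⁻² (force = mass × acceleration).
So N² = kg²·m²·s⁻⁴.
Combining: W·kg⁻¹·lx⁻¹·N² = (kg·m²·s⁻³) · kg⁻¹ · (m²·cd⁻¹) · (kg²·m²·s⁻⁴) = kg²·m⁶·s⁻⁷·cd⁻¹.
The exponent of s is -7.

-7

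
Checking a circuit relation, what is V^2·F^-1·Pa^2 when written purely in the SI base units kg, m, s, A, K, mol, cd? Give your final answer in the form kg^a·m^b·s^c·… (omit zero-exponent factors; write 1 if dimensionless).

kg⁵·m⁴·s⁻¹⁴·A⁻⁴

V = kg·m²·s⁻³·A⁻¹.
So V² = kg²·m⁴·s⁻⁶·A⁻².
F = kg⁻¹·m⁻²·s⁴·A².
So F⁻¹ = kg·m²·s⁻⁴·A⁻².
Pa = kg·m⁻¹·s⁻².
So Pa² = kg²·m⁻²·s⁻⁴.
Combining: V²·F⁻¹·Pa² = (kg²·m⁴·s⁻⁶·A⁻²) · (kg·m²·s⁻⁴·A⁻²) · (kg²·m⁻²·s⁻⁴) = kg⁵·m⁴·s⁻¹⁴·A⁻⁴.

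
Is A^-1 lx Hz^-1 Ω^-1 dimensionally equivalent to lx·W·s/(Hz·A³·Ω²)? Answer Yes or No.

Left side:
  lx = m⁻²·cd.
  Hz = s⁻¹.
  So Hz⁻¹ = s.
  Ω = kg·m²·s⁻³·A⁻².
  So Ω⁻¹ = kg⁻¹·m⁻²·s³·A².
  Combining: A⁻¹·lx·Hz⁻¹·Ω⁻¹ = A⁻¹ · (m⁻²·cd) · s · (kg⁻¹·m⁻²·s³·A²) = kg⁻¹·m⁻⁴·s⁴·A·cd.
Right side:
  Hz = 1/s = s⁻¹ (frequency is cycles per second).
  So Hz⁻¹ = s.
  lx = lm/m² (illuminance = luminous flux per area),
      = m⁻²·cd.
  W = J/s (power = energy per time),
      = kg·m²·s⁻³.
  Ω = V/A (resistance = voltage per current),
      = kg·m²·s⁻³·A⁻².
  So Ω⁻² = kg⁻²·m⁻⁴·s⁶·A⁴.
  Combining: Hz⁻¹·lx·A⁻³·W·Ω⁻²·s = s · (m⁻²·cd) · A⁻³ · (kg·m²·s⁻³) · (kg⁻²·m⁻⁴·s⁶·A⁴) · s = kg⁻¹·m⁻⁴·s⁵·A·cd.
Left is kg⁻¹·m⁻⁴·s⁴·A·cd; right is kg⁻¹·m⁻⁴·s⁵·A·cd — different.

No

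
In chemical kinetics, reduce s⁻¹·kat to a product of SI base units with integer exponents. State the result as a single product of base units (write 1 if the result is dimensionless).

kat = mol/s = s⁻¹·mol (catalytic activity).
Combining: s⁻¹·kat = s⁻¹ · (s⁻¹·mol) = s⁻²·mol.

s⁻²·mol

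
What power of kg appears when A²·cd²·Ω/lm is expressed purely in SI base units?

lm = cd·sr = cd (luminous flux; sr is dimensionless).
So lm⁻¹ = cd⁻¹.
Ω = V/A (resistance = voltage per current),
    = kg·m²·s⁻³·A⁻².
Combining: A²·cd²·lm⁻¹·Ω = A² · cd² · cd⁻¹ · (kg·m²·s⁻³·A⁻²) = kg·m²·s⁻³·cd.
The exponent of kg is 1.

1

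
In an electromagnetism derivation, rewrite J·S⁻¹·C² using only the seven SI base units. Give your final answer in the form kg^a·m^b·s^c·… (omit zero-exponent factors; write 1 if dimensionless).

kg²·m⁴·s⁻³

J = N·m (work = force × distance),
    = kg·m²·s⁻².
S = 1/Ω (conductance is reciprocal resistance),
    = kg⁻¹·m⁻²·s³·A².
So S⁻¹ = kg·m²·s⁻³·A⁻².
C = A·s = s·A (charge = current × time).
So C² = s²·A².
Combining: J·S⁻¹·C² = (kg·m²·s⁻²) · (kg·m²·s⁻³·A⁻²) · (s²·A²) = kg²·m⁴·s⁻³.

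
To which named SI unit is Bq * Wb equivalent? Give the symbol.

V

Bq = s⁻¹.
Wb = kg·m²·s⁻²·A⁻¹.
Combining: Bq·Wb = s⁻¹ · (kg·m²·s⁻²·A⁻¹) = kg·m²·s⁻³·A⁻¹.
kg·m²·s⁻³·A⁻¹ is the base-SI form of the volt.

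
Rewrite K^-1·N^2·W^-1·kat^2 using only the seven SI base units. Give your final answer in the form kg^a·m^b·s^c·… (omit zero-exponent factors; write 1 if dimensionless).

N = kg·m/s² = kg·m·s⁻² (force = mass × acceleration).
So N² = kg²·m²·s⁻⁴.
W = J/s (power = energy per time),
    = kg·m²·s⁻³.
So W⁻¹ = kg⁻¹·m⁻²·s³.
kat = mol/s = s⁻¹·mol (catalytic activity).
So kat² = s⁻²·mol².
Combining: K⁻¹·N²·W⁻¹·kat² = K⁻¹ · (kg²·m²·s⁻⁴) · (kg⁻¹·m⁻²·s³) · (s⁻²·mol²) = kg·s⁻³·K⁻¹·mol².

kg·s⁻³·K⁻¹·mol²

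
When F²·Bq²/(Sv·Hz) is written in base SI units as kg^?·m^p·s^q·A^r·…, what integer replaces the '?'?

F = C/V (capacitance = charge per voltage),
    = A·s/(kg·m²·s⁻³·A⁻¹) (substituting C and V),
    = kg⁻¹·m⁻²·s⁴·A².
So F² = kg⁻²·m⁻⁴·s⁸·A⁴.
Sv = J/kg (equivalent dose = energy per mass),
    = m²·s⁻².
So Sv⁻¹ = m⁻²·s².
Hz = 1/s = s⁻¹ (frequency is cycles per second).
So Hz⁻¹ = s.
Bq = 1/s = s⁻¹ (activity is decays per second).
So Bq² = s⁻².
Combining: F²·Sv⁻¹·Hz⁻¹·Bq² = (kg⁻²·m⁻⁴·s⁸·A⁴) · (m⁻²·s²) · s · s⁻² = kg⁻²·m⁻⁶·s⁹·A⁴.
The exponent of kg is -2.

-2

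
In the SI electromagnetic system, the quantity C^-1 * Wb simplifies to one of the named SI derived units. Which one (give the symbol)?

Ω

C = s·A.
So C⁻¹ = s⁻¹·A⁻¹.
Wb = kg·m²·s⁻²·A⁻¹.
Combining: C⁻¹·Wb = (s⁻¹·A⁻¹) · (kg·m²·s⁻²·A⁻¹) = kg·m²·s⁻³·A⁻².
kg·m²·s⁻³·A⁻² is the base-SI form of the ohm.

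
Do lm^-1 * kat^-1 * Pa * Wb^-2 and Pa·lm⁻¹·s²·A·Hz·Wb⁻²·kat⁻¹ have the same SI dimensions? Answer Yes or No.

Left side:
  lm = cd.
  So lm⁻¹ = cd⁻¹.
  kat = s⁻¹·mol.
  So kat⁻¹ = s·mol⁻¹.
  Pa = kg·m⁻¹·s⁻².
  Wb = kg·m²·s⁻²·A⁻¹.
  So Wb⁻² = kg⁻²·m⁻⁴·s⁴·A².
  Combining: lm⁻¹·kat⁻¹·Pa·Wb⁻² = cd⁻¹ · (s·mol⁻¹) · (kg·m⁻¹·s⁻²) · (kg⁻²·m⁻⁴·s⁴·A²) = kg⁻¹·m⁻⁵·s³·A²·mol⁻¹·cd⁻¹.
Right side:
  Pa = kg·m⁻¹·s⁻².
  lm = cd.
  So lm⁻¹ = cd⁻¹.
  Hz = s⁻¹.
  Wb = kg·m²·s⁻²·A⁻¹.
  So Wb⁻² = kg⁻²·m⁻⁴·s⁴·A².
  kat = s⁻¹·mol.
  So kat⁻¹ = s·mol⁻¹.
  Combining: Pa·lm⁻¹·s²·A·Hz·Wb⁻²·kat⁻¹ = (kg·m⁻¹·s⁻²) · cd⁻¹ · s² · A · s⁻¹ · (kg⁻²·m⁻⁴·s⁴·A²) · (s·mol⁻¹) = kg⁻¹·m⁻⁵·s⁴·A³·mol⁻¹·cd⁻¹.
Left is kg⁻¹·m⁻⁵·s³·A²·mol⁻¹·cd⁻¹; right is kg⁻¹·m⁻⁵·s⁴·A³·mol⁻¹·cd⁻¹ — different.

No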